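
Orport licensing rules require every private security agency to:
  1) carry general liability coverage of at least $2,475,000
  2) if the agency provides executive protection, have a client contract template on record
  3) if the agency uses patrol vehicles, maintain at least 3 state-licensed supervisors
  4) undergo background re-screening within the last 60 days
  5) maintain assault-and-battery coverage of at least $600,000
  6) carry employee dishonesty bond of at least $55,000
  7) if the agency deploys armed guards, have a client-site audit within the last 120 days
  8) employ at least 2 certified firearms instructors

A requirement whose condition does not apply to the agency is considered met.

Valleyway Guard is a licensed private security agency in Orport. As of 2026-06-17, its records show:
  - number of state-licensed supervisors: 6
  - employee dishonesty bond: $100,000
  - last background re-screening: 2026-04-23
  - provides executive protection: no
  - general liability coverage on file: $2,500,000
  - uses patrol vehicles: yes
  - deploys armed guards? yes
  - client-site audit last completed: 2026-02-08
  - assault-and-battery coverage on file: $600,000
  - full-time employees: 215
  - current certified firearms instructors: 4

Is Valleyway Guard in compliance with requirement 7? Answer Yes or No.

7. condition 'deploys armed guards' holds; client-site audit 129 days ago vs limit 120 → not met

No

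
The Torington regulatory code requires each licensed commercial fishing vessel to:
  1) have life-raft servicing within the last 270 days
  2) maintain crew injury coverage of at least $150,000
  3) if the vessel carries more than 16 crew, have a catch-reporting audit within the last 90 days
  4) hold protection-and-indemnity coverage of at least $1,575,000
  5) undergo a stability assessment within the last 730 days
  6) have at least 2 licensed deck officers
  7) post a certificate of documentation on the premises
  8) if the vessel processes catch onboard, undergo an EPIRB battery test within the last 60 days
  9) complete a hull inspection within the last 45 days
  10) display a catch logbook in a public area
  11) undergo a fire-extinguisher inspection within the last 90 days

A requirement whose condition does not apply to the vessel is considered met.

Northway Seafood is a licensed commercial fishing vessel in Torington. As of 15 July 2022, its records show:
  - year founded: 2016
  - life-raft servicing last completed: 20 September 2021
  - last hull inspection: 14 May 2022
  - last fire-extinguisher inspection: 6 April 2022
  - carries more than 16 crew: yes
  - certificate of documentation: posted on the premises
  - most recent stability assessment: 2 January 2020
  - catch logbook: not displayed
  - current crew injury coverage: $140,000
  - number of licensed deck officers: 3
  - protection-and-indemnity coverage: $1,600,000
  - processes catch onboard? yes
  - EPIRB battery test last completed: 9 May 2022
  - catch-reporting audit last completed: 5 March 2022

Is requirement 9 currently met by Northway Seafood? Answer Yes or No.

9. hull inspection 62 days ago vs limit 45 → not met

No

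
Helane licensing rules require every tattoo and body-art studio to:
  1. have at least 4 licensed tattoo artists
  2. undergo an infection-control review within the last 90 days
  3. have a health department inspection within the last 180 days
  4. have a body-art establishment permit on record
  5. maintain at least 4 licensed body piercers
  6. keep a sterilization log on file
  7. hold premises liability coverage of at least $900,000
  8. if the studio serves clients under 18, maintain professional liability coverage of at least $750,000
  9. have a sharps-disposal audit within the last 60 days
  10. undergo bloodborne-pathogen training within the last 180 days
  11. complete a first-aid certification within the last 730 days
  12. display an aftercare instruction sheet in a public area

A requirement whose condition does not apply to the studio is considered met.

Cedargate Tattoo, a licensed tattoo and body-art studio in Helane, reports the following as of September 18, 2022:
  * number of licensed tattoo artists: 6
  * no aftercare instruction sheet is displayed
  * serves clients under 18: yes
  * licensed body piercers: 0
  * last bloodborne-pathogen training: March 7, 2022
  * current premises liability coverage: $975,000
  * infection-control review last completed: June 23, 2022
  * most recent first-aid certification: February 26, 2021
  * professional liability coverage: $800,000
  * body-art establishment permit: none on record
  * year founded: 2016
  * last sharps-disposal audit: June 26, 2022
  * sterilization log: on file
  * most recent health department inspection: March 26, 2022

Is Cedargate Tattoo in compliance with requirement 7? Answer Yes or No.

7. premises liability coverage $975,000 ≥ $900,000 → met

Yes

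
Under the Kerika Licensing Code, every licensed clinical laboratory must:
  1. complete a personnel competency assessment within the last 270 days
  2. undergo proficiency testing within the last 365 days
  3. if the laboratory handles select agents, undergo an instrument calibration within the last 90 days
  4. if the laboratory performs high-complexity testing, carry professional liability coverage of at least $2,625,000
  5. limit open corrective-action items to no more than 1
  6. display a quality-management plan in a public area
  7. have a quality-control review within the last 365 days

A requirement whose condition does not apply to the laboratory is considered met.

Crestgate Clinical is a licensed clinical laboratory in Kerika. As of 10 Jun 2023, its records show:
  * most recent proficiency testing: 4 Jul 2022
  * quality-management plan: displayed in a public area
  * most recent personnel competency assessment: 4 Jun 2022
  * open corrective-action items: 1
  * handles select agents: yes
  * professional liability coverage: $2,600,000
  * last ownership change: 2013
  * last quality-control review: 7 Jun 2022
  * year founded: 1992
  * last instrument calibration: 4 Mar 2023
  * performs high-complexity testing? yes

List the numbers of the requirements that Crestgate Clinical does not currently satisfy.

1. personnel competency assessment 371 days ago vs limit 270 → not met
2. proficiency testing 341 days ago vs limit 365 → met
3. condition 'handles select agents' holds; instrument calibration 98 days ago vs limit 90 → not met
4. condition 'performs high-complexity testing' holds; professional liability coverage $2,600,000 < $2,625,000 → not met
5. open corrective-action items 1 ≤ 1 → met
6. quality-management plan present → met
7. quality-control review 368 days ago vs limit 365 → not met
Not met: 1, 3, 4, 7

1, 3, 4, 7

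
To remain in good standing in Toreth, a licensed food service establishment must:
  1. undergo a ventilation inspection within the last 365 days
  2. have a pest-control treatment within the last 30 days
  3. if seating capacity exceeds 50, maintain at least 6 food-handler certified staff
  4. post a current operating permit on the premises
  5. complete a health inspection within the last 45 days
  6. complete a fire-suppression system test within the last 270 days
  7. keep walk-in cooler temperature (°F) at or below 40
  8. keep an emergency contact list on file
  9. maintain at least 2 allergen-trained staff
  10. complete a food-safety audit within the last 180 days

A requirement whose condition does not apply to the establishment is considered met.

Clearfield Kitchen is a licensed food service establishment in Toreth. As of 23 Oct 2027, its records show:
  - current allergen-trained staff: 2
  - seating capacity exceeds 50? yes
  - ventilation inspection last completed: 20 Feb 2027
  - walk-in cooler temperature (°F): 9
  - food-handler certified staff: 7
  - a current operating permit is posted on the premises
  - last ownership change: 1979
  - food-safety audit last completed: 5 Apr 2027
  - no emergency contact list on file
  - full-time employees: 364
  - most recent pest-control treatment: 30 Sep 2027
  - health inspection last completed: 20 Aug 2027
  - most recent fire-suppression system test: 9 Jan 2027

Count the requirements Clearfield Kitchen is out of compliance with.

1. ventilation inspection 245 days ago vs limit 365 → met
2. pest-control treatment 23 days ago vs limit 30 → met
3. condition 'seating capacity exceeds 50' holds; food-handler certified staff 7 ≥ 6 → met
4. current operating permit present → met
5. health inspection 64 days ago vs limit 45 → not met
6. fire-suppression system test 287 days ago vs limit 270 → not met
7. walk-in cooler temperature (°F) 9 ≤ 40 → met
8. emergency contact list absent → not met
9. allergen-trained staff 2 ≥ 2 → met
10. food-safety audit 201 days ago vs limit 180 → not met
Not met: 4 of 10

4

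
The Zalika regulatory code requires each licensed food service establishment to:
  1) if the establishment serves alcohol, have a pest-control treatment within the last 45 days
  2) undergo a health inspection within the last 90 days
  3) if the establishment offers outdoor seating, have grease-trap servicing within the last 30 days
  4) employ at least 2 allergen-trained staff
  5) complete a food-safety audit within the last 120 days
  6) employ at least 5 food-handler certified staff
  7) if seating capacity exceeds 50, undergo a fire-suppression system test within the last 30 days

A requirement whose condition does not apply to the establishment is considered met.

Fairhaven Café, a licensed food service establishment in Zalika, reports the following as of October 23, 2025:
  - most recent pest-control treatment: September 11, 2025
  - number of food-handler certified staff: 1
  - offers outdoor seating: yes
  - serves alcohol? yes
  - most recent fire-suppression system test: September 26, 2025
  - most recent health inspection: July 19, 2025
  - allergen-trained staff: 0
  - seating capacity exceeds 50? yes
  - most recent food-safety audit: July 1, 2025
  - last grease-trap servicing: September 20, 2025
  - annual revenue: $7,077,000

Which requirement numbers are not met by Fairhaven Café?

1. condition 'serves alcohol' holds; pest-control treatment 42 days ago vs limit 45 → met
2. health inspection 96 days ago vs limit 90 → not met
3. condition 'offers outdoor seating' holds; grease-trap servicing 33 days ago vs limit 30 → not met
4. allergen-trained staff 0 < 2 → not met
5. food-safety audit 114 days ago vs limit 120 → met
6. food-handler certified staff 1 < 5 → not met
7. condition 'seating capacity exceeds 50' holds; fire-suppression system test 27 days ago vs limit 30 → met
Not met: 2, 3, 4, 6

2, 3, 4, 6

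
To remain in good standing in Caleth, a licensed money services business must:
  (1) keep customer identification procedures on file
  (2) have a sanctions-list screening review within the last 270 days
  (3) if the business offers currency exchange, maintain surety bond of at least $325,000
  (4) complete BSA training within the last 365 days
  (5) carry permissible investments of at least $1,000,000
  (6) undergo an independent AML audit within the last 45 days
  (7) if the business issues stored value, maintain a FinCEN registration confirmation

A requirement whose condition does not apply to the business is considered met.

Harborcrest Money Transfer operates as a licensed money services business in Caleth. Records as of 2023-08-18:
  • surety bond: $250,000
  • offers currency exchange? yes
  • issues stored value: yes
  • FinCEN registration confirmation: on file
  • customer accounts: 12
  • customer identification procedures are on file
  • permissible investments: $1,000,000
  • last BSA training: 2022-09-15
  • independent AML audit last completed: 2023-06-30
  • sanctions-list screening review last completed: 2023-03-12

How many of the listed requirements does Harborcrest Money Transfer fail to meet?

2

1. customer identification procedures present → met
2. sanctions-list screening review 159 days ago vs limit 270 → met
3. condition 'offers currency exchange' holds; surety bond $250,000 < $325,000 → not met
4. BSA training 337 days ago vs limit 365 → met
5. permissible investments $1,000,000 ≥ $1,000,000 → met
6. independent AML audit 49 days ago vs limit 45 → not met
7. condition 'issues stored value' holds; FinCEN registration confirmation present → met
Not met: 2 of 7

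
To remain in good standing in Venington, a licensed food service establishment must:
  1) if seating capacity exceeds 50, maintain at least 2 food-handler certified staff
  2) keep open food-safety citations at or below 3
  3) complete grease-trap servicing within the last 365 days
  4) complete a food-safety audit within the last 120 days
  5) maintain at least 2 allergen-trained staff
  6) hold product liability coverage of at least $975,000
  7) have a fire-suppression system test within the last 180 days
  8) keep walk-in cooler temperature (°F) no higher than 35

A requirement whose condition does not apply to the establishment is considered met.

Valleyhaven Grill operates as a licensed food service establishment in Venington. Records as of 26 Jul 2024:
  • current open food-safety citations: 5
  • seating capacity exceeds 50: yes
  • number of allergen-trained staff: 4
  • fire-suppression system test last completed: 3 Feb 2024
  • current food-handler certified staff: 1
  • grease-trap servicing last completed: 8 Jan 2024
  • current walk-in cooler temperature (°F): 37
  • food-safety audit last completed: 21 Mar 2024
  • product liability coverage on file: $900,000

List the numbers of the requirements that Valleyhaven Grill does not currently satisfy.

1, 2, 4, 6, 8

1. condition 'seating capacity exceeds 50' holds; food-handler certified staff 1 < 2 → not met
2. open food-safety citations 5 > 3 → not met
3. grease-trap servicing 200 days ago vs limit 365 → met
4. food-safety audit 127 days ago vs limit 120 → not met
5. allergen-trained staff 4 ≥ 2 → met
6. product liability coverage $900,000 < $975,000 → not met
7. fire-suppression system test 174 days ago vs limit 180 → met
8. walk-in cooler temperature (°F) 37 > 35 → not met
Not met: 1, 2, 4, 6, 8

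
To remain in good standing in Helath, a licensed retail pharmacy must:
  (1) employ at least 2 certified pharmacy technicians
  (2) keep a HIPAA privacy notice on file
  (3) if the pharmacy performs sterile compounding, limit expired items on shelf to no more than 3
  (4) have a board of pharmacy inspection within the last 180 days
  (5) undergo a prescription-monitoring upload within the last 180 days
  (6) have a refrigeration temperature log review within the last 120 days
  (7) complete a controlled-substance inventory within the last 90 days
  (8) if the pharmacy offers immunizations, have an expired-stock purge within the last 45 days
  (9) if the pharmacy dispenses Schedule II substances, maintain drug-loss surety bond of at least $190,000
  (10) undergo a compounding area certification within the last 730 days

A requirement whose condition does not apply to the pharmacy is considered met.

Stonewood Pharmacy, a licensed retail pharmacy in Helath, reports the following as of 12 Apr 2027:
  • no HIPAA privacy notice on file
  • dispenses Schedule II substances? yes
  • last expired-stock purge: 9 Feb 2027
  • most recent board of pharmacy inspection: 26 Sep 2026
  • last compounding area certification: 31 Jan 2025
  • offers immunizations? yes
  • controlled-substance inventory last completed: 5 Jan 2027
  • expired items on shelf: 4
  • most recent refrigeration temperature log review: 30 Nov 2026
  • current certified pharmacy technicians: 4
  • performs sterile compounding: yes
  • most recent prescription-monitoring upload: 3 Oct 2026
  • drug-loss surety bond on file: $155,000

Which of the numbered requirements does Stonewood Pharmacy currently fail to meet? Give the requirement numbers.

2, 3, 4, 5, 6, 7, 8, 9, 10

1. certified pharmacy technicians 4 ≥ 2 → met
2. HIPAA privacy notice absent → not met
3. condition 'performs sterile compounding' holds; expired items on shelf 4 > 3 → not met
4. board of pharmacy inspection 198 days ago vs limit 180 → not met
5. prescription-monitoring upload 191 days ago vs limit 180 → not met
6. refrigeration temperature log review 133 days ago vs limit 120 → not met
7. controlled-substance inventory 97 days ago vs limit 90 → not met
8. condition 'offers immunizations' holds; expired-stock purge 62 days ago vs limit 45 → not met
9. condition 'dispenses Schedule II substances' holds; drug-loss surety bond $155,000 < $190,000 → not met
10. compounding area certification 801 days ago vs limit 730 → not met
Not met: 2, 3, 4, 5, 6, 7, 8, 9, 10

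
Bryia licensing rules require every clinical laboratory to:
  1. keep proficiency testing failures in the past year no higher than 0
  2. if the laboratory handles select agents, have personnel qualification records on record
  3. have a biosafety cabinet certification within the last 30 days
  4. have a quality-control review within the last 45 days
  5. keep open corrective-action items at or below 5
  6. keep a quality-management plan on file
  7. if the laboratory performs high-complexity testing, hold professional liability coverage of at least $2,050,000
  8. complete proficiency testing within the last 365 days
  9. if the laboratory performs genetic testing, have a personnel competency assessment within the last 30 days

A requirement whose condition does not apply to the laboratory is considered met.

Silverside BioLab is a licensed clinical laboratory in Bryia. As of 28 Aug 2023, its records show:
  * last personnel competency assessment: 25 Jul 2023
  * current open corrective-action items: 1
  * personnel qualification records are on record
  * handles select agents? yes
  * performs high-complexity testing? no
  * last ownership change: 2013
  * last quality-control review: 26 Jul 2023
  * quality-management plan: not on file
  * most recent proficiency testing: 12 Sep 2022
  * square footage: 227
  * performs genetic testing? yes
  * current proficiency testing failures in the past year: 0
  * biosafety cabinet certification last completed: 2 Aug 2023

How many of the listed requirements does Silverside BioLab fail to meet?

1. proficiency testing failures in the past year 0 ≤ 0 → met
2. condition 'handles select agents' holds; personnel qualification records present → met
3. biosafety cabinet certification 26 days ago vs limit 30 → met
4. quality-control review 33 days ago vs limit 45 → met
5. open corrective-action items 1 ≤ 5 → met
6. quality-management plan absent → not met
7. condition 'performs high-complexity testing' does not hold → requirement n/a → met
8. proficiency testing 350 days ago vs limit 365 → met
9. condition 'performs genetic testing' holds; personnel competency assessment 34 days ago vs limit 30 → not met
Not met: 2 of 9

2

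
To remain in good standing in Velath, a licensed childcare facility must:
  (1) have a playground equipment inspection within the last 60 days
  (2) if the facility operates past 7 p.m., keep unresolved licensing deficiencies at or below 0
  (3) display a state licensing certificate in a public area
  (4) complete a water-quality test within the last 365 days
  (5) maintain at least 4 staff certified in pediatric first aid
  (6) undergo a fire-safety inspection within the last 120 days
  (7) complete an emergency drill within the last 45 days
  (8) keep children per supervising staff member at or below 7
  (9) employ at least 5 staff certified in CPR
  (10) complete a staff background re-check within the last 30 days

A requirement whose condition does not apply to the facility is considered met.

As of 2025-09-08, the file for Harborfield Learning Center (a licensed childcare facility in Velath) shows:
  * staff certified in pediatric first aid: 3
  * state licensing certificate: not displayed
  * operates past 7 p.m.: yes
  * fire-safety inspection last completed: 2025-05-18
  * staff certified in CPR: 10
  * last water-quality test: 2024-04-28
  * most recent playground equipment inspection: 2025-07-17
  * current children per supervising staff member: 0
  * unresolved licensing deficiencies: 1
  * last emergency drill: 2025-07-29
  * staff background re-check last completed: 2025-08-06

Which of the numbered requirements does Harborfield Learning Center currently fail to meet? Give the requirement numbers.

1. playground equipment inspection 53 days ago vs limit 60 → met
2. condition 'operates past 7 p.m.' holds; unresolved licensing deficiencies 1 > 0 → not met
3. state licensing certificate absent → not met
4. water-quality test 498 days ago vs limit 365 → not met
5. staff certified in pediatric first aid 3 < 4 → not met
6. fire-safety inspection 113 days ago vs limit 120 → met
7. emergency drill 41 days ago vs limit 45 → met
8. children per supervising staff member 0 ≤ 7 → met
9. staff certified in CPR 10 ≥ 5 → met
10. staff background re-check 33 days ago vs limit 30 → not met
Not met: 2, 3, 4, 5, 10

2, 3, 4, 5, 10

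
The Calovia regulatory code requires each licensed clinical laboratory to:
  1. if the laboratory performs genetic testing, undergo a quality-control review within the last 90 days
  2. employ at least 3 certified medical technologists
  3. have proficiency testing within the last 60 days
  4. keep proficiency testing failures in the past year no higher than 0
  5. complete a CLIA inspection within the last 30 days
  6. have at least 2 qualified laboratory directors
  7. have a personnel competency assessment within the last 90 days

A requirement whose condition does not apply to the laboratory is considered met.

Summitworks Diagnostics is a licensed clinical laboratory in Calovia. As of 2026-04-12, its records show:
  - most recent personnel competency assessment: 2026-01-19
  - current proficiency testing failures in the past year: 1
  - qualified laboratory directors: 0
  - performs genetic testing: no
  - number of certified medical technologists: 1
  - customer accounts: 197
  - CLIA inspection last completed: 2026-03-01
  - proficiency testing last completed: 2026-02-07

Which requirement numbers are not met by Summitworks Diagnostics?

1. condition 'performs genetic testing' does not hold → requirement n/a → met
2. certified medical technologists 1 < 3 → not met
3. proficiency testing 64 days ago vs limit 60 → not met
4. proficiency testing failures in the past year 1 > 0 → not met
5. CLIA inspection 42 days ago vs limit 30 → not met
6. qualified laboratory directors 0 < 2 → not met
7. personnel competency assessment 83 days ago vs limit 90 → met
Not met: 2, 3, 4, 5, 6

2, 3, 4, 5, 6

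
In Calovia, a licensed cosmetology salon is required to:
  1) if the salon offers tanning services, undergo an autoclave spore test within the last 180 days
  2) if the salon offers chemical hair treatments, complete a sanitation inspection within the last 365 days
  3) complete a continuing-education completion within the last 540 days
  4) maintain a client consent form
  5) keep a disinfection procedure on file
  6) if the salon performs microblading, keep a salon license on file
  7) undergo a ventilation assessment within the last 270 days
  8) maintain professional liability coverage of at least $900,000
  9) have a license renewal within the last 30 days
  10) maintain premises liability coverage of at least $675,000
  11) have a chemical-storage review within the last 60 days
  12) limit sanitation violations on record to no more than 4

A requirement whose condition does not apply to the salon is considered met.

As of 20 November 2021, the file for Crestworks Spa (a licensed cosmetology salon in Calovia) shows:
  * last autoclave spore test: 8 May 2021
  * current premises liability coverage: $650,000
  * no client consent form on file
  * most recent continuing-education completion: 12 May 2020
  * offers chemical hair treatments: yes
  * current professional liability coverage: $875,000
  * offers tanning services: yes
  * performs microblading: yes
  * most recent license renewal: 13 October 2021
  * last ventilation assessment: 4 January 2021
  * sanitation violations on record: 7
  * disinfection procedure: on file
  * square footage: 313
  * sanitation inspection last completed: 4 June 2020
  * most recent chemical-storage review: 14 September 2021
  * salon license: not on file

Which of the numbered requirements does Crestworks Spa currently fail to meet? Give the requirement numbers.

1. condition 'offers tanning services' holds; autoclave spore test 196 days ago vs limit 180 → not met
2. condition 'offers chemical hair treatments' holds; sanitation inspection 534 days ago vs limit 365 → not met
3. continuing-education completion 557 days ago vs limit 540 → not met
4. client consent form absent → not met
5. disinfection procedure present → met
6. condition 'performs microblading' holds; salon license absent → not met
7. ventilation assessment 320 days ago vs limit 270 → not met
8. professional liability coverage $875,000 < $900,000 → not met
9. license renewal 38 days ago vs limit 30 → not met
10. premises liability coverage $650,000 < $675,000 → not met
11. chemical-storage review 67 days ago vs limit 60 → not met
12. sanitation violations on record 7 > 4 → not met
Not met: 1, 2, 3, 4, 6, 7, 8, 9, 10, 11, 12

1, 2, 3, 4, 6, 7, 8, 9, 10, 11, 12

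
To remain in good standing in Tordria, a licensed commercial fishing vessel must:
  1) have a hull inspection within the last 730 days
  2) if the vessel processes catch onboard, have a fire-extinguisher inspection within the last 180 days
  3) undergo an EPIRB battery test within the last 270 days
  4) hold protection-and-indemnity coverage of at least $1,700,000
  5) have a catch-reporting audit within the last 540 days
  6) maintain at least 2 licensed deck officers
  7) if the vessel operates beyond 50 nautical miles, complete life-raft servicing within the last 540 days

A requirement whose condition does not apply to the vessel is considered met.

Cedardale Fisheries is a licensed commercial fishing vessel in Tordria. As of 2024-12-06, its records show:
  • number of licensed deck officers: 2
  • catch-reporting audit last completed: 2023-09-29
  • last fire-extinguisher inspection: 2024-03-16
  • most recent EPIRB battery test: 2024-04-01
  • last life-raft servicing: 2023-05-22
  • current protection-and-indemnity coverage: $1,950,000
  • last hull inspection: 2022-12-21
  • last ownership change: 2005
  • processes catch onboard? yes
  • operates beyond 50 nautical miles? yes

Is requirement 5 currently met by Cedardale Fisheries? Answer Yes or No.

Yes

5. catch-reporting audit 434 days ago vs limit 540 → met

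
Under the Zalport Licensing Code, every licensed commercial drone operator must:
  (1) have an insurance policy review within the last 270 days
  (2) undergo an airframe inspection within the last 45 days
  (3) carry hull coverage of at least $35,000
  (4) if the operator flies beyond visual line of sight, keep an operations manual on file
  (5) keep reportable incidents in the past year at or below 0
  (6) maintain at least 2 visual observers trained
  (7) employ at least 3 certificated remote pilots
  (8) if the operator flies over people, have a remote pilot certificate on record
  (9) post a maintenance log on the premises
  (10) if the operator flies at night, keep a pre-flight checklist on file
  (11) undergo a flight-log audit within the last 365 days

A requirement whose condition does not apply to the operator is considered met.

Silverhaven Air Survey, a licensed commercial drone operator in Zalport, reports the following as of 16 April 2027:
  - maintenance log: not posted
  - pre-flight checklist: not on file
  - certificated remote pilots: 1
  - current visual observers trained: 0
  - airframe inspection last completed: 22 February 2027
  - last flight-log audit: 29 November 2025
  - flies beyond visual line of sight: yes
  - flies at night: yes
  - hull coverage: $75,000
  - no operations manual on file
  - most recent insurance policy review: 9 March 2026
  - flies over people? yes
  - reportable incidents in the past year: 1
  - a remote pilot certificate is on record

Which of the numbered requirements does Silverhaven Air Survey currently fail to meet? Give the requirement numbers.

1. insurance policy review 403 days ago vs limit 270 → not met
2. airframe inspection 53 days ago vs limit 45 → not met
3. hull coverage $75,000 ≥ $35,000 → met
4. condition 'flies beyond visual line of sight' holds; operations manual absent → not met
5. reportable incidents in the past year 1 > 0 → not met
6. visual observers trained 0 < 2 → not met
7. certificated remote pilots 1 < 3 → not met
8. condition 'flies over people' holds; remote pilot certificate present → met
9. maintenance log absent → not met
10. condition 'flies at night' holds; pre-flight checklist absent → not met
11. flight-log audit 503 days ago vs limit 365 → not met
Not met: 1, 2, 4, 5, 6, 7, 9, 10, 11

1, 2, 4, 5, 6, 7, 9, 10, 11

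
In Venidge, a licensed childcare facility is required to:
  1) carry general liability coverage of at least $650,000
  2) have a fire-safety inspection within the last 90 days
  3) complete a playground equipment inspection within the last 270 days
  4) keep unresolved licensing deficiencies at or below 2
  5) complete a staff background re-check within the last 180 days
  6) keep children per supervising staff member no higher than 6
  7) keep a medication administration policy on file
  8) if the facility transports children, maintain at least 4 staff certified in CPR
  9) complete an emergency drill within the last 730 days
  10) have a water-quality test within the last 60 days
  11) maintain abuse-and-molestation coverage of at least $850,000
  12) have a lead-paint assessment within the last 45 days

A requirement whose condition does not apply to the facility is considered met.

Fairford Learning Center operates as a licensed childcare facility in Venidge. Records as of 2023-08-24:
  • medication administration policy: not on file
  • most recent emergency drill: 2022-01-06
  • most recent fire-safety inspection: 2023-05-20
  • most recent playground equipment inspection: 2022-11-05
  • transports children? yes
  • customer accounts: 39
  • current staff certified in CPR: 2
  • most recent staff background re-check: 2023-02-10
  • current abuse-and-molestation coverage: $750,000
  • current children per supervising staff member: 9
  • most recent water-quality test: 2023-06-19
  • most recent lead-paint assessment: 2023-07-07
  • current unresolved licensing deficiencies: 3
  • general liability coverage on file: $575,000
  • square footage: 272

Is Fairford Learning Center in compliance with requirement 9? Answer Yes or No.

9. emergency drill 595 days ago vs limit 730 → met

Yes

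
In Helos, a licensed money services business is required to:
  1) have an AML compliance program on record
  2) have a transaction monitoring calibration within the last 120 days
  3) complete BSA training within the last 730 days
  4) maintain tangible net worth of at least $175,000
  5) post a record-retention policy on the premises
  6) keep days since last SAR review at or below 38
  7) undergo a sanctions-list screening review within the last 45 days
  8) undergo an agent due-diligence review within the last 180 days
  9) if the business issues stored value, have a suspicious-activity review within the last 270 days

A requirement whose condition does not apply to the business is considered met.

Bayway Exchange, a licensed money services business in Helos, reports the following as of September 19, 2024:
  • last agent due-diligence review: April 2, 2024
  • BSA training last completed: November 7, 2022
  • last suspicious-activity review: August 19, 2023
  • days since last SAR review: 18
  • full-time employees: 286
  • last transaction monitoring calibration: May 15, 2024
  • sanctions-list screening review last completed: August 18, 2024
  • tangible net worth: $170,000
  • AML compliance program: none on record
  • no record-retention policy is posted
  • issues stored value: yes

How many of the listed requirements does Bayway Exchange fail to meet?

1. AML compliance program absent → not met
2. transaction monitoring calibration 127 days ago vs limit 120 → not met
3. BSA training 682 days ago vs limit 730 → met
4. tangible net worth $170,000 < $175,000 → not met
5. record-retention policy absent → not met
6. days since last SAR review 18 ≤ 38 → met
7. sanctions-list screening review 32 days ago vs limit 45 → met
8. agent due-diligence review 170 days ago vs limit 180 → met
9. condition 'issues stored value' holds; suspicious-activity review 397 days ago vs limit 270 → not met
Not met: 5 of 9

5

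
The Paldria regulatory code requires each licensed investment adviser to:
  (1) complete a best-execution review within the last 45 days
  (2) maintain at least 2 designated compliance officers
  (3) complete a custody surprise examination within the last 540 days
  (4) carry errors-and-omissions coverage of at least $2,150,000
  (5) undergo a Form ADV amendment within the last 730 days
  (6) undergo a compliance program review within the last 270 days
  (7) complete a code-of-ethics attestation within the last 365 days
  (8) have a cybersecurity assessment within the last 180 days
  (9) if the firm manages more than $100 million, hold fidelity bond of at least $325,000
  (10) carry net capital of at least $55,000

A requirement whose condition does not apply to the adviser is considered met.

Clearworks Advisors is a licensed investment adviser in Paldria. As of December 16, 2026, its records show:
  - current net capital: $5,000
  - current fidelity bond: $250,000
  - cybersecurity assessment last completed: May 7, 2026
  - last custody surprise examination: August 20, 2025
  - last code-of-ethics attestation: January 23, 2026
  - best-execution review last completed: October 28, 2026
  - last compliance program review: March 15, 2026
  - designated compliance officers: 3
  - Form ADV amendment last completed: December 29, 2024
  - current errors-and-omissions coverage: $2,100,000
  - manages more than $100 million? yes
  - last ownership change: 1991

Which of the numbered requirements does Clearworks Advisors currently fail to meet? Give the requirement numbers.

1. best-execution review 49 days ago vs limit 45 → not met
2. designated compliance officers 3 ≥ 2 → met
3. custody surprise examination 483 days ago vs limit 540 → met
4. errors-and-omissions coverage $2,100,000 < $2,150,000 → not met
5. Form ADV amendment 717 days ago vs limit 730 → met
6. compliance program review 276 days ago vs limit 270 → not met
7. code-of-ethics attestation 327 days ago vs limit 365 → met
8. cybersecurity assessment 223 days ago vs limit 180 → not met
9. condition 'manages more than $100 million' holds; fidelity bond $250,000 < $325,000 → not met
10. net capital $5,000 < $55,000 → not met
Not met: 1, 4, 6, 8, 9, 10

1, 4, 6, 8, 9, 10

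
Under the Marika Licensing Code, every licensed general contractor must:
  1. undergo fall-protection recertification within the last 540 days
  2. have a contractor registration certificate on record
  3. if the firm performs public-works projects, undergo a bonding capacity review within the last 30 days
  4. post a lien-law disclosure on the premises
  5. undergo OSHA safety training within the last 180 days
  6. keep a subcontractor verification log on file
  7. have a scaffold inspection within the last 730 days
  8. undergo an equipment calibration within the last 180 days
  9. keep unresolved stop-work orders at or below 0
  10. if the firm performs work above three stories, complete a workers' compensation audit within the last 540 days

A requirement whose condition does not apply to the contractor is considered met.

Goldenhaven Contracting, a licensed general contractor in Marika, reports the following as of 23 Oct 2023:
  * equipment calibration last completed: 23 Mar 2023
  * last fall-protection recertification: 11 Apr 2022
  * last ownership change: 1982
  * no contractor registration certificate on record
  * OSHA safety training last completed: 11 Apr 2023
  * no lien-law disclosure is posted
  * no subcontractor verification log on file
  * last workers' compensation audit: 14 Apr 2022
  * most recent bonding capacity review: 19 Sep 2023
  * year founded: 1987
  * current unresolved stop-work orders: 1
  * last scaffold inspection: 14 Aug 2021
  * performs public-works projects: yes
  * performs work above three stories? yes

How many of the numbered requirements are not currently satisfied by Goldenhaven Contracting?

1. fall-protection recertification 560 days ago vs limit 540 → not met
2. contractor registration certificate absent → not met
3. condition 'performs public-works projects' holds; bonding capacity review 34 days ago vs limit 30 → not met
4. lien-law disclosure absent → not met
5. OSHA safety training 195 days ago vs limit 180 → not met
6. subcontractor verification log absent → not met
7. scaffold inspection 800 days ago vs limit 730 → not met
8. equipment calibration 214 days ago vs limit 180 → not met
9. unresolved stop-work orders 1 > 0 → not met
10. condition 'performs work above three stories' holds; workers' compensation audit 557 days ago vs limit 540 → not met
Not met: 10 of 10

10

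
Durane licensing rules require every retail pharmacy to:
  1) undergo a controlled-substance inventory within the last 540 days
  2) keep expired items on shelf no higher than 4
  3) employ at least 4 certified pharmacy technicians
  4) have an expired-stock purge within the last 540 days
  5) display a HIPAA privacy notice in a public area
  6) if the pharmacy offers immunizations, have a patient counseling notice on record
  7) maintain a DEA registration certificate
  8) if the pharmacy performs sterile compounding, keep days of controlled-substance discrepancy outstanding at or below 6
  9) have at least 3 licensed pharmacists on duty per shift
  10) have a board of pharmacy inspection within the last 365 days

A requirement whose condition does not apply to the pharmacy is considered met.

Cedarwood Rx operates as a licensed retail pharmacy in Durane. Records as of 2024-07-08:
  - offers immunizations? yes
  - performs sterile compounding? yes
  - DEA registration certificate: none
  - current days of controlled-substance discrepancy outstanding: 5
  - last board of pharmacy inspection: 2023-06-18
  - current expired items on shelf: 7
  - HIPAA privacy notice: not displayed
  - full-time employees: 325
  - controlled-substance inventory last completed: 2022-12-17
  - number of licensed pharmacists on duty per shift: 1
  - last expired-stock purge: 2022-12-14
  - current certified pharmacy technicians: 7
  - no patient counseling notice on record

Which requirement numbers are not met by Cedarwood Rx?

1. controlled-substance inventory 569 days ago vs limit 540 → not met
2. expired items on shelf 7 > 4 → not met
3. certified pharmacy technicians 7 ≥ 4 → met
4. expired-stock purge 572 days ago vs limit 540 → not met
5. HIPAA privacy notice absent → not met
6. condition 'offers immunizations' holds; patient counseling notice absent → not met
7. DEA registration certificate absent → not met
8. condition 'performs sterile compounding' holds; days of controlled-substance discrepancy outstanding 5 ≤ 6 → met
9. licensed pharmacists on duty per shift 1 < 3 → not met
10. board of pharmacy inspection 386 days ago vs limit 365 → not met
Not met: 1, 2, 4, 5, 6, 7, 9, 10

1, 2, 4, 5, 6, 7, 9, 10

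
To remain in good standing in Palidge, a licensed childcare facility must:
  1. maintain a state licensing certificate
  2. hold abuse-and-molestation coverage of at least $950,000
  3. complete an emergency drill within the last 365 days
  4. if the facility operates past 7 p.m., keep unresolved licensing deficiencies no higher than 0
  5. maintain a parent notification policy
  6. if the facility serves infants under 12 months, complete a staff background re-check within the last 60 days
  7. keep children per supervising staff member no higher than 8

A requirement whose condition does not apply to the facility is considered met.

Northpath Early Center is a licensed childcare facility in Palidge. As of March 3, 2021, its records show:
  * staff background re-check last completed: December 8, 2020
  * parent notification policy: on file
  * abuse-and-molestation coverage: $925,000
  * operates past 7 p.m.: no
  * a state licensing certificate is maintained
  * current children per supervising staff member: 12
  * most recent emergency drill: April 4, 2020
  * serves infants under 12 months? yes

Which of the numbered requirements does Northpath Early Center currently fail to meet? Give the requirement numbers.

2, 6, 7

1. state licensing certificate present → met
2. abuse-and-molestation coverage $925,000 < $950,000 → not met
3. emergency drill 333 days ago vs limit 365 → met
4. condition 'operates past 7 p.m.' does not hold → requirement n/a → met
5. parent notification policy present → met
6. condition 'serves infants under 12 months' holds; staff background re-check 85 days ago vs limit 60 → not met
7. children per supervising staff member 12 > 8 → not met
Not met: 2, 6, 7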